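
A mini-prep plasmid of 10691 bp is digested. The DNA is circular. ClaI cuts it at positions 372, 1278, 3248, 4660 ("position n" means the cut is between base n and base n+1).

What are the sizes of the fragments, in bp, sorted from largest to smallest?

6403, 1970, 1412, 906 bp

Circular molecule, 4 cuts → 4 fragments:
  1278 − 372 = 906 bp
  3248 − 1278 = 1970 bp
  4660 − 3248 = 1412 bp
  wrap: 10691 − 4660 + 372 = 6403 bp
Sorted largest to smallest: 6403, 1970, 1412, 906 bp.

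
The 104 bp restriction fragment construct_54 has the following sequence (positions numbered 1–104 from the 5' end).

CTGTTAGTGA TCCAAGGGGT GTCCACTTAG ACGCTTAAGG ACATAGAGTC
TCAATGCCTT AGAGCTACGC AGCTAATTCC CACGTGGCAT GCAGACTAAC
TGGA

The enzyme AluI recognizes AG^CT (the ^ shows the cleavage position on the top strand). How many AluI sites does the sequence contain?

2

AGCT occurs starting at positions 63, 71.
AluI cuts at 2 sites.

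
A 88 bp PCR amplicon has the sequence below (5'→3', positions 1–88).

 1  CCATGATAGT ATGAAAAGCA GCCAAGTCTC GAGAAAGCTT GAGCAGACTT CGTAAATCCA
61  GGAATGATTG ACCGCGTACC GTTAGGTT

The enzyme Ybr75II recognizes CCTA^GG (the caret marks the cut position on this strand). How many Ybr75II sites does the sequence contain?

No occurrence of CCTAGG is present in the sequence.
Ybr75II does not cut: 0 sites.

0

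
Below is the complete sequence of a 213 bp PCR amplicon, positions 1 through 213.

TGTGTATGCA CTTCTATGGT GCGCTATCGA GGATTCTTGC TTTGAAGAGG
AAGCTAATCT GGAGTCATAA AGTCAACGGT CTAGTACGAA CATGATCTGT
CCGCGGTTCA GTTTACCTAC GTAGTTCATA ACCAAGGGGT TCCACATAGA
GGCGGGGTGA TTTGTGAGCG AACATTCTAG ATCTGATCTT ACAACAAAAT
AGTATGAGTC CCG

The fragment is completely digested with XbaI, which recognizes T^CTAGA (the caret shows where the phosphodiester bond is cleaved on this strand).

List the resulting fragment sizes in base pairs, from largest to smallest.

176, 37 bp

The XbaI site (TCTAGA) starts at position 176.
XbaI cuts after the first base of each site, so after position 176.
Linear molecule, 1 cut → 2 fragments:
  1–176 → 176 bp
  177–213 → 37 bp
Sorted largest to smallest: 176, 37 bp.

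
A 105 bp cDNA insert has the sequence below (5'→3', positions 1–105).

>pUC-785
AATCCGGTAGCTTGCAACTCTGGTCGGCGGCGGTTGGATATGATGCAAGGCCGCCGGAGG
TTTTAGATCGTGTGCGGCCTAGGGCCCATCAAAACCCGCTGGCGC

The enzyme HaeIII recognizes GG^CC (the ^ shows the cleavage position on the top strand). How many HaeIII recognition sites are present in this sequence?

GGCC occurs starting at positions 49, 76, 83.
HaeIII cuts at 3 sites.

3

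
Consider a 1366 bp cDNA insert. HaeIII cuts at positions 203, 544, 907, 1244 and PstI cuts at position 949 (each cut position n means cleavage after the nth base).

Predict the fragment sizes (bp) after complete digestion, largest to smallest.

Combined cut positions (sorted): 203, 544, 907, 949, 1244.
Linear molecule, 5 cuts → 6 fragments:
  203 − 0 = 203 bp
  544 − 203 = 341 bp
  907 − 544 = 363 bp
  949 − 907 = 42 bp
  1244 − 949 = 295 bp
  1366 − 1244 = 122 bp
Sorted largest to smallest: 363, 341, 295, 203, 122, 42 bp.

363, 341, 295, 203, 122, 42 bp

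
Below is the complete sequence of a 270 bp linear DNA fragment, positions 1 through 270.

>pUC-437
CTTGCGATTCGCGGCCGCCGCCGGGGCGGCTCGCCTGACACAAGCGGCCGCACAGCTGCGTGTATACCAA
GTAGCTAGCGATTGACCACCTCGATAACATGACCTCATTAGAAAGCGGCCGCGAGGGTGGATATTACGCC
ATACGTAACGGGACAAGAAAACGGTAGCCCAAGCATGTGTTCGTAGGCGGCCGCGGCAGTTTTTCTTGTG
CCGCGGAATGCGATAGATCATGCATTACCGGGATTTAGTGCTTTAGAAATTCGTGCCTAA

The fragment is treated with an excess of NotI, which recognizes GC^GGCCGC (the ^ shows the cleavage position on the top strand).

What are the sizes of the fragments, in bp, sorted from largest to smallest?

NotI sites (GCGGCCGC) start at positions 11, 44, 115, 187.
NotI cuts after base 2 of each site, so after positions 12, 45, 116, 188.
Linear molecule, 4 cuts → 5 fragments:
  1–12 → 12 bp
  13–45 → 33 bp
  46–116 → 71 bp
  117–188 → 72 bp
  189–270 → 82 bp
Sorted largest to smallest: 82, 72, 71, 33, 12 bp.

82, 72, 71, 33, 12 bp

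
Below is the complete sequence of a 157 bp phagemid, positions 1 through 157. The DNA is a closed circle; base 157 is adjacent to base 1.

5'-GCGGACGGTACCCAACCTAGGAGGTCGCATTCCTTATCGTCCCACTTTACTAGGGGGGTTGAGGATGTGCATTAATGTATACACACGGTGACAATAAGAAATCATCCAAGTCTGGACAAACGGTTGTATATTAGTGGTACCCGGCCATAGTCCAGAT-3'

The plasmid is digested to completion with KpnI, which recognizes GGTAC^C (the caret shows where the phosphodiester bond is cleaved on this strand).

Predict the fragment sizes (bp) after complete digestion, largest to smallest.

KpnI sites (GGTACC) start at positions 7, 136.
KpnI cuts after base 5 of each site (before the last base), so after positions 11, 140.
Circular molecule, 2 cuts → 2 fragments:
  12–140 → 129 bp
  141–157 then 1–11 → 17 + 11 = 28 bp
Sorted largest to smallest: 129, 28 bp.

129, 28 bp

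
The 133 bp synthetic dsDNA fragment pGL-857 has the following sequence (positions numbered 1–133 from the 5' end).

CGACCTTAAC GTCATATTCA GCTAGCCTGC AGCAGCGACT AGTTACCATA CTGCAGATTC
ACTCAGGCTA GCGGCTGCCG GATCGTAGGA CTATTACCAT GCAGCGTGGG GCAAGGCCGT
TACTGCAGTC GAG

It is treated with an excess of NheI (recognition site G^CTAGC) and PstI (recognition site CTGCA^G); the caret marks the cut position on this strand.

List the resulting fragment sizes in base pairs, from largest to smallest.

60, 24, 21, 12, 10, 6 bp

NheI sites (GCTAGC) start at positions 21, 67.
NheI cuts after the first base of each site, so after positions 21, 67.
PstI sites (CTGCAG) start at positions 27, 51, 123.
PstI cuts after base 5 of each site (before the last base), so after positions 31, 55, 127.
Combined cut positions: 21, 31, 55, 67, 127.
Linear molecule, 5 cuts → 6 fragments:
  1–21 → 21 bp
  22–31 → 10 bp
  32–55 → 24 bp
  56–67 → 12 bp
  68–127 → 60 bp
  128–133 → 6 bp
Sorted largest to smallest: 60, 24, 21, 12, 10, 6 bp.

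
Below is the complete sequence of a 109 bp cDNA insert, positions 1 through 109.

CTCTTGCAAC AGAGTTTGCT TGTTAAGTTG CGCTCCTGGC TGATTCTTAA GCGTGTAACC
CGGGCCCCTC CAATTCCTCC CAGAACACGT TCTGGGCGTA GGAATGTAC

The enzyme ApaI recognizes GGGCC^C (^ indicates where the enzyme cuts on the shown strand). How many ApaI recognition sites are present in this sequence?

1

GGGCCC occurs starting at position 62.
ApaI cuts at 1 site.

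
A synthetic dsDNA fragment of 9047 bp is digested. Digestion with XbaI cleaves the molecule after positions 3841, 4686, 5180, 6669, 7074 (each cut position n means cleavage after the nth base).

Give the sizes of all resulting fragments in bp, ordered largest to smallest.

Linear molecule, 5 cuts → 6 fragments:
  3841 − 0 = 3841 bp
  4686 − 3841 = 845 bp
  5180 − 4686 = 494 bp
  6669 − 5180 = 1489 bp
  7074 − 6669 = 405 bp
  9047 − 7074 = 1973 bp
Sorted largest to smallest: 3841, 1973, 1489, 845, 494, 405 bp.

3841, 1973, 1489, 845, 494, 405 bp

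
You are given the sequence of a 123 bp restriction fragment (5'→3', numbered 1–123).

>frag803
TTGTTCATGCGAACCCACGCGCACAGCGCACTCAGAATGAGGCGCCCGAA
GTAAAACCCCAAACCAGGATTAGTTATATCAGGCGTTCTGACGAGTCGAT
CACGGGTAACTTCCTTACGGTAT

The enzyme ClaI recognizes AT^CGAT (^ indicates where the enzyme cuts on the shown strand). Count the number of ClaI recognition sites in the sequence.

No occurrence of ATCGAT is present in the sequence.
ClaI does not cut: 0 sites.

0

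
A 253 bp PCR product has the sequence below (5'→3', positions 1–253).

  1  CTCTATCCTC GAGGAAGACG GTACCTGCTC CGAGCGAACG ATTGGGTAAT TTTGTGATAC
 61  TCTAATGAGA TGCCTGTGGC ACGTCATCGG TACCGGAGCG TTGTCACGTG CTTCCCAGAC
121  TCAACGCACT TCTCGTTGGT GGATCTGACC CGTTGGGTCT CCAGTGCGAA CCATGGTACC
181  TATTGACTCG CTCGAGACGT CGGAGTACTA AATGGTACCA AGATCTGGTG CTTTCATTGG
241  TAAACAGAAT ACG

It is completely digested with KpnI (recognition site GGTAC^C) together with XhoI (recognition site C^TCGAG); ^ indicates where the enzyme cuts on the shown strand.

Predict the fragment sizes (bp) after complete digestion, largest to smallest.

KpnI sites (GGTACC) start at positions 20, 89, 175, 214.
KpnI cuts after base 5 of each site (before the last base), so after positions 24, 93, 179, 218.
XhoI sites (CTCGAG) start at positions 8, 191.
XhoI cuts after the first base of each site, so after positions 8, 191.
Combined cut positions: 8, 24, 93, 179, 191, 218.
Linear molecule, 6 cuts → 7 fragments:
  1–8 → 8 bp
  9–24 → 16 bp
  25–93 → 69 bp
  94–179 → 86 bp
  180–191 → 12 bp
  192–218 → 27 bp
  219–253 → 35 bp
Sorted largest to smallest: 86, 69, 35, 27, 16, 12, 8 bp.

86, 69, 35, 27, 16, 12, 8 bp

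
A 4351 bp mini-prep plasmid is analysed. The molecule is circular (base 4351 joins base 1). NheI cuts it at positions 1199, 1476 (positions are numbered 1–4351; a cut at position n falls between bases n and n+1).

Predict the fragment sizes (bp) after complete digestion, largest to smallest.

Circular molecule, 2 cuts → 2 fragments:
  1476 − 1199 = 277 bp
  wrap: 4351 − 1476 + 1199 = 4074 bp
Sorted largest to smallest: 4074, 277 bp.

4074, 277 bp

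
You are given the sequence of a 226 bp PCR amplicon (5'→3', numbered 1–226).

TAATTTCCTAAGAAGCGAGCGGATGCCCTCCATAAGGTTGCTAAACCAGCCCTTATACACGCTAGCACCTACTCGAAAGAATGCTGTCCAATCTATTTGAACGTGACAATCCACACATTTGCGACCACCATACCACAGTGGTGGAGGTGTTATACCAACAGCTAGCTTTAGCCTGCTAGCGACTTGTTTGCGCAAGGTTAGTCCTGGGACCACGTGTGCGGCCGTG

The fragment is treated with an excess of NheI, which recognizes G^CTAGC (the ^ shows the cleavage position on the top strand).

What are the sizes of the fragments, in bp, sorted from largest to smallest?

NheI sites (GCTAGC) start at positions 61, 161, 175.
NheI cuts after the first base of each site, so after positions 61, 161, 175.
Linear molecule, 3 cuts → 4 fragments:
  1–61 → 61 bp
  62–161 → 100 bp
  162–175 → 14 bp
  176–226 → 51 bp
Sorted largest to smallest: 100, 61, 51, 14 bp.

100, 61, 51, 14 bp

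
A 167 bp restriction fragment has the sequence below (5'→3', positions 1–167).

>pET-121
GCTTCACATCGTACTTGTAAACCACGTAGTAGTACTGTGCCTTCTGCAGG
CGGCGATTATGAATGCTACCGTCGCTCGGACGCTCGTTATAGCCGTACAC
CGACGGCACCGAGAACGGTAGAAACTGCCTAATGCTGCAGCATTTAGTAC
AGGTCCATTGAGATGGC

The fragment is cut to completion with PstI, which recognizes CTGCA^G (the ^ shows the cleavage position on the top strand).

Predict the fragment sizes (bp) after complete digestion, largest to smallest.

PstI sites (CTGCAG) start at positions 44, 135.
PstI cuts after base 5 of each site (before the last base), so after positions 48, 139.
Linear molecule, 2 cuts → 3 fragments:
  1–48 → 48 bp
  49–139 → 91 bp
  140–167 → 28 bp
Sorted largest to smallest: 91, 48, 28 bp.

91, 48, 28 bp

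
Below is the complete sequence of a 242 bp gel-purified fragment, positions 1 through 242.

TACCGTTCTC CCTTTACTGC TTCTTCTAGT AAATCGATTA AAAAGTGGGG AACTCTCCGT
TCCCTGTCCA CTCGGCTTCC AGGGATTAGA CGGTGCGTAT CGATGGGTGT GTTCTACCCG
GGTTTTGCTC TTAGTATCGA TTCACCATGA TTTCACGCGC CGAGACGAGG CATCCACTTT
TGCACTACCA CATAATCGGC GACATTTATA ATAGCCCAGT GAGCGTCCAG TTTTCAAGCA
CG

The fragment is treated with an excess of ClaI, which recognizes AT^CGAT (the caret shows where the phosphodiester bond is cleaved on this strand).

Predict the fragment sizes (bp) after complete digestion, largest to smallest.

ClaI sites (ATCGAT) start at positions 33, 99, 136.
ClaI cuts after base 2 of each site, so after positions 34, 100, 137.
Linear molecule, 3 cuts → 4 fragments:
  1–34 → 34 bp
  35–100 → 66 bp
  101–137 → 37 bp
  138–242 → 105 bp
Sorted largest to smallest: 105, 66, 37, 34 bp.

105, 66, 37, 34 bp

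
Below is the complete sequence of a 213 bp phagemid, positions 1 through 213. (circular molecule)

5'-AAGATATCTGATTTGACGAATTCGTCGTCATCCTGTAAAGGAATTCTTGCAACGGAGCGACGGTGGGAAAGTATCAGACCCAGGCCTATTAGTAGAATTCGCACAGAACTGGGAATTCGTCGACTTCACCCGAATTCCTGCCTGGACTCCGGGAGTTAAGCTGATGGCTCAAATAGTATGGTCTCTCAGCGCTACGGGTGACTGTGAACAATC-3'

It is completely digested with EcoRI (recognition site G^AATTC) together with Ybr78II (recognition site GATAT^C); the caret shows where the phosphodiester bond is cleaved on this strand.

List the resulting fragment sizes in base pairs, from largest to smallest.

EcoRI sites (GAATTC) start at positions 18, 41, 95, 113, 132.
EcoRI cuts after the first base of each site, so after positions 18, 41, 95, 113, 132.
The Ybr78II site (GATATC) starts at position 3.
Ybr78II cuts after base 5 of each site (before the last base), so after position 7.
Combined cut positions: 7, 18, 41, 95, 113, 132.
Circular molecule, 6 cuts → 6 fragments:
  8–18 → 11 bp
  19–41 → 23 bp
  42–95 → 54 bp
  96–113 → 18 bp
  114–132 → 19 bp
  133–213 then 1–7 → 81 + 7 = 88 bp
Sorted largest to smallest: 88, 54, 23, 19, 18, 11 bp.

88, 54, 23, 19, 18, 11 bp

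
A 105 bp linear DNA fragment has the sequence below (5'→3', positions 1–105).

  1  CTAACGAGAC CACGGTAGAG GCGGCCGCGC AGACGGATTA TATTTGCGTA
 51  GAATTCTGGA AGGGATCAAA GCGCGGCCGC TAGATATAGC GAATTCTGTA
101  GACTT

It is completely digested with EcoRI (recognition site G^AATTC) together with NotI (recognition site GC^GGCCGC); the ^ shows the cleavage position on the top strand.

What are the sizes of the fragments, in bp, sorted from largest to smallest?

29, 23, 22, 17, 14 bp

EcoRI sites (GAATTC) start at positions 51, 91.
EcoRI cuts after the first base of each site, so after positions 51, 91.
NotI sites (GCGGCCGC) start at positions 21, 73.
NotI cuts after base 2 of each site, so after positions 22, 74.
Combined cut positions: 22, 51, 74, 91.
Linear molecule, 4 cuts → 5 fragments:
  1–22 → 22 bp
  23–51 → 29 bp
  52–74 → 23 bp
  75–91 → 17 bp
  92–105 → 14 bp
Sorted largest to smallest: 29, 23, 22, 17, 14 bp.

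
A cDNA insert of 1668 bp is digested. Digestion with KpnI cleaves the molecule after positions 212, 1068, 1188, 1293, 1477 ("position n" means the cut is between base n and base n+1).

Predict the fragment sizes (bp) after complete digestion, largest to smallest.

856, 212, 191, 184, 120, 105 bp

Linear molecule, 5 cuts → 6 fragments:
  212 − 0 = 212 bp
  1068 − 212 = 856 bp
  1188 − 1068 = 120 bp
  1293 − 1188 = 105 bp
  1477 − 1293 = 184 bp
  1668 − 1477 = 191 bp
Sorted largest to smallest: 856, 212, 191, 184, 120, 105 bp.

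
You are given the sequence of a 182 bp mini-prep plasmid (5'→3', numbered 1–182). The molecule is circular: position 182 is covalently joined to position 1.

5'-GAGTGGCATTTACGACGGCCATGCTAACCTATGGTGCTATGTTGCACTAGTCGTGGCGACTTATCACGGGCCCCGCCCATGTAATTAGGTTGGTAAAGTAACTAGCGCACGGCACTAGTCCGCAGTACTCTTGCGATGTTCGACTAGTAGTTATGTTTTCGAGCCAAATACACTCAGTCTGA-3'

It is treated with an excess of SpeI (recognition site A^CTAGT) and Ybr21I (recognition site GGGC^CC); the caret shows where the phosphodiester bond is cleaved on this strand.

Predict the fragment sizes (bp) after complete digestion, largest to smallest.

SpeI sites (ACTAGT) start at positions 46, 114, 143.
SpeI cuts after the first base of each site, so after positions 46, 114, 143.
The Ybr21I site (GGGCCC) starts at position 68.
Ybr21I cuts after base 4 of each site, so after position 71.
Combined cut positions: 46, 71, 114, 143.
Circular molecule, 4 cuts → 4 fragments:
  47–71 → 25 bp
  72–114 → 43 bp
  115–143 → 29 bp
  144–182 then 1–46 → 39 + 46 = 85 bp
Sorted largest to smallest: 85, 43, 29, 25 bp.

85, 43, 29, 25 bp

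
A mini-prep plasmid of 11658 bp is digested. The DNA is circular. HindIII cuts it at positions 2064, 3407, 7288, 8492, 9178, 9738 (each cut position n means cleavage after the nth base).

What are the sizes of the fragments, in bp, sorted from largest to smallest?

3984, 3881, 1343, 1204, 686, 560 bp

Circular molecule, 6 cuts → 6 fragments:
  3407 − 2064 = 1343 bp
  7288 − 3407 = 3881 bp
  8492 − 7288 = 1204 bp
  9178 − 8492 = 686 bp
  9738 − 9178 = 560 bp
  wrap: 11658 − 9738 + 2064 = 3984 bp
Sorted largest to smallest: 3984, 3881, 1343, 1204, 686, 560 bp.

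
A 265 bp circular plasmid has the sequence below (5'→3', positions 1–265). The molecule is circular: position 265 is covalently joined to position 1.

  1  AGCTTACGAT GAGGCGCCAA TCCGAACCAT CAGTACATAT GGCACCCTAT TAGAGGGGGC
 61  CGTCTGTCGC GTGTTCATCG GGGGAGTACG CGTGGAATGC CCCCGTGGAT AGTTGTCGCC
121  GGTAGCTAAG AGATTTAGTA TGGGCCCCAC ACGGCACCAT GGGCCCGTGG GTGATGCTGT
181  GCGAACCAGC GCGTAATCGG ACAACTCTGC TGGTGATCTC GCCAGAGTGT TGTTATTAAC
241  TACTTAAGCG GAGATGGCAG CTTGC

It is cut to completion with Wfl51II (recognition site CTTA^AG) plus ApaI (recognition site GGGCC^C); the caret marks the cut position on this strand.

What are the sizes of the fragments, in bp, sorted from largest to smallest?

165, 81, 19 bp

The Wfl51II site (CTTAAG) starts at position 243.
Wfl51II cuts after base 4 of each site, so after position 246.
ApaI sites (GGGCCC) start at positions 142, 161.
ApaI cuts after base 5 of each site (before the last base), so after positions 146, 165.
Combined cut positions: 146, 165, 246.
Circular molecule, 3 cuts → 3 fragments:
  147–165 → 19 bp
  166–246 → 81 bp
  247–265 then 1–146 → 19 + 146 = 165 bp
Sorted largest to smallest: 165, 81, 19 bp.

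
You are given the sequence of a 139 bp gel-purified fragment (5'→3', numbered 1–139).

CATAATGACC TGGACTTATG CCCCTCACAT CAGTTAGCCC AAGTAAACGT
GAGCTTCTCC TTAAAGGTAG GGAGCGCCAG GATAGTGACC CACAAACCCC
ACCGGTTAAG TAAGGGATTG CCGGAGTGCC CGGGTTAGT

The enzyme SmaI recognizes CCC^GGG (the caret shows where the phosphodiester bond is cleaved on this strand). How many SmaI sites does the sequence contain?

1

CCCGGG occurs starting at position 129.
SmaI cuts at 1 site.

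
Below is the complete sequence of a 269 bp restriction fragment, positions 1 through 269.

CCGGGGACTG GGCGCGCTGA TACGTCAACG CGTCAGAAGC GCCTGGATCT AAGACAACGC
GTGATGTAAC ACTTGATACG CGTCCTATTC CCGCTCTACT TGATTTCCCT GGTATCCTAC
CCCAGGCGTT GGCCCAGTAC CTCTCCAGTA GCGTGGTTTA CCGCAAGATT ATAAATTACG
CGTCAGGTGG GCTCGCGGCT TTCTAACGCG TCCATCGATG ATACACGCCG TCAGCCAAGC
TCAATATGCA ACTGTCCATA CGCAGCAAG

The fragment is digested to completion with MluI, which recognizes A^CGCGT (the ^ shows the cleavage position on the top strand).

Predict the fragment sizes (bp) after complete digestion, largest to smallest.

100, 63, 29, 28, 28, 21 bp

MluI sites (ACGCGT) start at positions 28, 57, 78, 178, 206.
MluI cuts after the first base of each site, so after positions 28, 57, 78, 178, 206.
Linear molecule, 5 cuts → 6 fragments:
  1–28 → 28 bp
  29–57 → 29 bp
  58–78 → 21 bp
  79–178 → 100 bp
  179–206 → 28 bp
  207–269 → 63 bp
Sorted largest to smallest: 100, 63, 29, 28, 28, 21 bp.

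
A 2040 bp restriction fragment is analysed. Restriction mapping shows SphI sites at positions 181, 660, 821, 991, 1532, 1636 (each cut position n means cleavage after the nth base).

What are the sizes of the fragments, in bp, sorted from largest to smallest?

Linear molecule, 6 cuts → 7 fragments:
  181 − 0 = 181 bp
  660 − 181 = 479 bp
  821 − 660 = 161 bp
  991 − 821 = 170 bp
  1532 − 991 = 541 bp
  1636 − 1532 = 104 bp
  2040 − 1636 = 404 bp
Sorted largest to smallest: 541, 479, 404, 181, 170, 161, 104 bp.

541, 479, 404, 181, 170, 161, 104 bp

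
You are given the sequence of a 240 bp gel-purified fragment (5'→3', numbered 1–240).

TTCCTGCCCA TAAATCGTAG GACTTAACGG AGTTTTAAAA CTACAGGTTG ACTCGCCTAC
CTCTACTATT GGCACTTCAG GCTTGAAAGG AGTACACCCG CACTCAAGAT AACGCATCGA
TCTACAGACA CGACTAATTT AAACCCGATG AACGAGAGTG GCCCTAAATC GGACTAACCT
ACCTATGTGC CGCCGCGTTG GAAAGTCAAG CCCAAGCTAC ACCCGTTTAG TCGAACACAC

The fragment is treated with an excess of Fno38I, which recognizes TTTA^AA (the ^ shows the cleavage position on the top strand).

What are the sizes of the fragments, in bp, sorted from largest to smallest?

104, 99, 37 bp

Fno38I sites (TTTAAA) start at positions 34, 138.
Fno38I cuts after base 4 of each site, so after positions 37, 141.
Linear molecule, 2 cuts → 3 fragments:
  1–37 → 37 bp
  38–141 → 104 bp
  142–240 → 99 bp
Sorted largest to smallest: 104, 99, 37 bp.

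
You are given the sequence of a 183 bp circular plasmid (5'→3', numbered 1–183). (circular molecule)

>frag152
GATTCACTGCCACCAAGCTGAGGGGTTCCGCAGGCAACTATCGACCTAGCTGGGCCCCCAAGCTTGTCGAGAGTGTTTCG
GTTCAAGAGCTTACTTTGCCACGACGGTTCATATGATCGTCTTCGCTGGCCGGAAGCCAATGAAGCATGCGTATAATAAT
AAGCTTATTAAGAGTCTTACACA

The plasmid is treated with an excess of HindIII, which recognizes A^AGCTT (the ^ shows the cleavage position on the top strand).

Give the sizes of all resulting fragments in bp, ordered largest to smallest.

HindIII sites (AAGCTT) start at positions 60, 161.
HindIII cuts after the first base of each site, so after positions 60, 161.
Circular molecule, 2 cuts → 2 fragments:
  61–161 → 101 bp
  162–183 then 1–60 → 22 + 60 = 82 bp
Sorted largest to smallest: 101, 82 bp.

101, 82 bp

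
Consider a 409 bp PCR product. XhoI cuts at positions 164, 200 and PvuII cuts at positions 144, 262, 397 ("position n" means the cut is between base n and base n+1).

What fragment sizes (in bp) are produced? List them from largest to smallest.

Combined cut positions (sorted): 144, 164, 200, 262, 397.
Linear molecule, 5 cuts → 6 fragments:
  144 − 0 = 144 bp
  164 − 144 = 20 bp
  200 − 164 = 36 bp
  262 − 200 = 62 bp
  397 − 262 = 135 bp
  409 − 397 = 12 bp
Sorted largest to smallest: 144, 135, 62, 36, 20, 12 bp.

144, 135, 62, 36, 20, 12 bp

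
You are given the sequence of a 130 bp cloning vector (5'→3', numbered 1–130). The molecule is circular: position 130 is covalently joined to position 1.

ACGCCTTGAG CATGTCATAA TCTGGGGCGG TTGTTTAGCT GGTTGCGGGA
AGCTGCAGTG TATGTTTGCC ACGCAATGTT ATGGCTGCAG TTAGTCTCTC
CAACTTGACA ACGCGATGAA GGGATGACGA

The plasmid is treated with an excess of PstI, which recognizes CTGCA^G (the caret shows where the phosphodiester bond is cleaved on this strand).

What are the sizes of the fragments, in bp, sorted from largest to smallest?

98, 32 bp

PstI sites (CTGCAG) start at positions 53, 85.
PstI cuts after base 5 of each site (before the last base), so after positions 57, 89.
Circular molecule, 2 cuts → 2 fragments:
  58–89 → 32 bp
  90–130 then 1–57 → 41 + 57 = 98 bp
Sorted largest to smallest: 98, 32 bp.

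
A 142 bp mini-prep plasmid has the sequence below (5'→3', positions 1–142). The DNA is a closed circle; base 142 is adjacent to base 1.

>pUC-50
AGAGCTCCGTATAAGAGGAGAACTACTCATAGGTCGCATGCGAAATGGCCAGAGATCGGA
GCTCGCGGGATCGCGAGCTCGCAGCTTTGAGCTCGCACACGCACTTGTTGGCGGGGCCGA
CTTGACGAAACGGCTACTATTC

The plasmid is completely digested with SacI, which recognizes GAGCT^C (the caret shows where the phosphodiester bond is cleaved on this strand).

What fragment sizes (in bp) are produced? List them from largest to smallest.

SacI sites (GAGCTC) start at positions 2, 59, 75, 89.
SacI cuts after base 5 of each site (before the last base), so after positions 6, 63, 79, 93.
Circular molecule, 4 cuts → 4 fragments:
  7–63 → 57 bp
  64–79 → 16 bp
  80–93 → 14 bp
  94–142 then 1–6 → 49 + 6 = 55 bp
Sorted largest to smallest: 57, 55, 16, 14 bp.

57, 55, 16, 14 bp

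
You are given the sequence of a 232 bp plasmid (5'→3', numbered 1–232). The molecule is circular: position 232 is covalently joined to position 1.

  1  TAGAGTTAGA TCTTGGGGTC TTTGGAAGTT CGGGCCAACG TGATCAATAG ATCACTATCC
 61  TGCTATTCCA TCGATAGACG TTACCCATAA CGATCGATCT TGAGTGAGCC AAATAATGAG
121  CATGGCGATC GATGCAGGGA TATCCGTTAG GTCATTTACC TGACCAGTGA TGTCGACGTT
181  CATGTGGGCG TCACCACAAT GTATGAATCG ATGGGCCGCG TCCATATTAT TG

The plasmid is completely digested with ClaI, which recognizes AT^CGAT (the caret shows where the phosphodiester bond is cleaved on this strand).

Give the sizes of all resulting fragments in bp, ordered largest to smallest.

95, 79, 35, 23 bp

ClaI sites (ATCGAT) start at positions 70, 93, 128, 207.
ClaI cuts after base 2 of each site, so after positions 71, 94, 129, 208.
Circular molecule, 4 cuts → 4 fragments:
  72–94 → 23 bp
  95–129 → 35 bp
  130–208 → 79 bp
  209–232 then 1–71 → 24 + 71 = 95 bp
Sorted largest to smallest: 95, 79, 35, 23 bp.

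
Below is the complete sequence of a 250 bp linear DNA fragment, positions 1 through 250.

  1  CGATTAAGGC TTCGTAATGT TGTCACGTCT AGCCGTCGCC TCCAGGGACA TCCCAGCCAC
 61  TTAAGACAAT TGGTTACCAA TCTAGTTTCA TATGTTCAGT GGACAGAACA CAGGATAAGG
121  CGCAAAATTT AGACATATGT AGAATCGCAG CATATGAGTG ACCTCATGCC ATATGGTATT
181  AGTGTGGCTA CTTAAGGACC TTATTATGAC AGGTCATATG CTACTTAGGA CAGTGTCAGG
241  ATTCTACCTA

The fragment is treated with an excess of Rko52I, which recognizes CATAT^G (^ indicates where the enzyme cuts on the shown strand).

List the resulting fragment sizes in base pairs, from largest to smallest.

Rko52I sites (CATATG) start at positions 89, 134, 151, 170, 215.
Rko52I cuts after base 5 of each site (before the last base), so after positions 93, 138, 155, 174, 219.
Linear molecule, 5 cuts → 6 fragments:
  1–93 → 93 bp
  94–138 → 45 bp
  139–155 → 17 bp
  156–174 → 19 bp
  175–219 → 45 bp
  220–250 → 31 bp
Sorted largest to smallest: 93, 45, 45, 31, 19, 17 bp.

93, 45, 45, 31, 19, 17 bp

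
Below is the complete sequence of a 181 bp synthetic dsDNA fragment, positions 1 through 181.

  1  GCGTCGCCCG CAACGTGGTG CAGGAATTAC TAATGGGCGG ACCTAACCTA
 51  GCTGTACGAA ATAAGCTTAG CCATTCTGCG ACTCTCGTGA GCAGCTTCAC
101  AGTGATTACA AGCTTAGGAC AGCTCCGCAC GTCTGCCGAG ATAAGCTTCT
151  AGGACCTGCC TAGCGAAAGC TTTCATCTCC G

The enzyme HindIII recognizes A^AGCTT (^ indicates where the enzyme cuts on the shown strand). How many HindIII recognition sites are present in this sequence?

4

AAGCTT occurs starting at positions 63, 110, 143, 167.
HindIII cuts at 4 sites.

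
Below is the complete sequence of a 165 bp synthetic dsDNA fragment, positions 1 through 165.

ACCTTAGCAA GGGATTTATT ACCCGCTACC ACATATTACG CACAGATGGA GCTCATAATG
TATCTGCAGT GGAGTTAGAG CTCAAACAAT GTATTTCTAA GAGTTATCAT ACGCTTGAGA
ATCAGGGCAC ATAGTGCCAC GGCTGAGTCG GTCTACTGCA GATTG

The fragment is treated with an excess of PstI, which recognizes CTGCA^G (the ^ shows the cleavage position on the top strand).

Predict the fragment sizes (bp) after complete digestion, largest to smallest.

92, 68, 5 bp

PstI sites (CTGCAG) start at positions 64, 156.
PstI cuts after base 5 of each site (before the last base), so after positions 68, 160.
Linear molecule, 2 cuts → 3 fragments:
  1–68 → 68 bp
  69–160 → 92 bp
  161–165 → 5 bp
Sorted largest to smallest: 92, 68, 5 bp.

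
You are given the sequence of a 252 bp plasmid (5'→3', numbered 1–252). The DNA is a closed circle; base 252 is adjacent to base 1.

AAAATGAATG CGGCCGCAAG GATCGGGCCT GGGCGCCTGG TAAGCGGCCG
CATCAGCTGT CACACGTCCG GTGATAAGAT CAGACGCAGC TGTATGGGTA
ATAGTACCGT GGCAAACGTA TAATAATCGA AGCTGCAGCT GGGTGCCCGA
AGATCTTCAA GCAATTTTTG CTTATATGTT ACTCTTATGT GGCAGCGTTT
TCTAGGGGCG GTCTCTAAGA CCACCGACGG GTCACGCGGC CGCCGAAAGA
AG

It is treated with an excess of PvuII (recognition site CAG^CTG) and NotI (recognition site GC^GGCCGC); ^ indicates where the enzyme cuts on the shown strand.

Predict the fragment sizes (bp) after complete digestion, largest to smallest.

PvuII sites (CAGCTG) start at positions 54, 87, 136.
PvuII cuts after base 3 of each site, so after positions 56, 89, 138.
NotI sites (GCGGCCGC) start at positions 10, 44, 236.
NotI cuts after base 2 of each site, so after positions 11, 45, 237.
Combined cut positions: 11, 45, 56, 89, 138, 237.
Circular molecule, 6 cuts → 6 fragments:
  12–45 → 34 bp
  46–56 → 11 bp
  57–89 → 33 bp
  90–138 → 49 bp
  139–237 → 99 bp
  238–252 then 1–11 → 15 + 11 = 26 bp
Sorted largest to smallest: 99, 49, 34, 33, 26, 11 bp.

99, 49, 34, 33, 26, 11 bp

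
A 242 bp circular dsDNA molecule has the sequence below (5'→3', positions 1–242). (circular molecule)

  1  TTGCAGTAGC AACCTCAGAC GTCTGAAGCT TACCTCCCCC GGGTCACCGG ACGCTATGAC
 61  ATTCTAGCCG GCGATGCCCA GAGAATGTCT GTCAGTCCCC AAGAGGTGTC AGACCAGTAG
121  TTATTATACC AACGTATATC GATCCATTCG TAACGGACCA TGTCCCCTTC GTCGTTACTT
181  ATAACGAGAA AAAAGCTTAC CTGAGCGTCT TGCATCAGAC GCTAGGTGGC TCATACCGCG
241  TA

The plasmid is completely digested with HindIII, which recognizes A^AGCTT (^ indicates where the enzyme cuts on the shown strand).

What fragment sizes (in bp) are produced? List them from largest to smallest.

167, 75 bp

HindIII sites (AAGCTT) start at positions 26, 193.
HindIII cuts after the first base of each site, so after positions 26, 193.
Circular molecule, 2 cuts → 2 fragments:
  27–193 → 167 bp
  194–242 then 1–26 → 49 + 26 = 75 bp
Sorted largest to smallest: 167, 75 bp.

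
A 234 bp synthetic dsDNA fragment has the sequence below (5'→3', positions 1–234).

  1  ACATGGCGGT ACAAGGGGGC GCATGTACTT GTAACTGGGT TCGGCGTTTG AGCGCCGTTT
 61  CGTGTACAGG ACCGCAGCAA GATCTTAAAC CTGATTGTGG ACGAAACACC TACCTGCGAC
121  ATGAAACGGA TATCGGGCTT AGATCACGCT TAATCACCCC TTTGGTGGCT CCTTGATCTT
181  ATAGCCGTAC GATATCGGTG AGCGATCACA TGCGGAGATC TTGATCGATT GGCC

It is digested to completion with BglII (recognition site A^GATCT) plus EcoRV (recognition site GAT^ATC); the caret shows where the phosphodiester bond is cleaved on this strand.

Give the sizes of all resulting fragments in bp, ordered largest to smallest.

80, 62, 51, 23, 18 bp

BglII sites (AGATCT) start at positions 80, 216.
BglII cuts after the first base of each site, so after positions 80, 216.
EcoRV sites (GATATC) start at positions 129, 191.
EcoRV cuts after base 3 of each site, so after positions 131, 193.
Combined cut positions: 80, 131, 193, 216.
Linear molecule, 4 cuts → 5 fragments:
  1–80 → 80 bp
  81–131 → 51 bp
  132–193 → 62 bp
  194–216 → 23 bp
  217–234 → 18 bp
Sorted largest to smallest: 80, 62, 51, 23, 18 bp.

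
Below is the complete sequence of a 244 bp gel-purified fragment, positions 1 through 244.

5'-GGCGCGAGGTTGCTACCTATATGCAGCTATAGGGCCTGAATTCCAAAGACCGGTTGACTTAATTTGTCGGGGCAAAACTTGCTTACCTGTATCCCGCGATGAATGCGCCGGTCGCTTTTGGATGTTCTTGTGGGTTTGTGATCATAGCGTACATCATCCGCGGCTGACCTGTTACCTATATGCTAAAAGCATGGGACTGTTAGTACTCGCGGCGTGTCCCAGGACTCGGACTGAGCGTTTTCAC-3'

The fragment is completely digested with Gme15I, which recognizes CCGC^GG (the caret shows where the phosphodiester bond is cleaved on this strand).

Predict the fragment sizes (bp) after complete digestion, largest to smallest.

161, 83 bp

The Gme15I site (CCGCGG) starts at position 158.
Gme15I cuts after base 4 of each site, so after position 161.
Linear molecule, 1 cut → 2 fragments:
  1–161 → 161 bp
  162–244 → 83 bp
Sorted largest to smallest: 161, 83 bp.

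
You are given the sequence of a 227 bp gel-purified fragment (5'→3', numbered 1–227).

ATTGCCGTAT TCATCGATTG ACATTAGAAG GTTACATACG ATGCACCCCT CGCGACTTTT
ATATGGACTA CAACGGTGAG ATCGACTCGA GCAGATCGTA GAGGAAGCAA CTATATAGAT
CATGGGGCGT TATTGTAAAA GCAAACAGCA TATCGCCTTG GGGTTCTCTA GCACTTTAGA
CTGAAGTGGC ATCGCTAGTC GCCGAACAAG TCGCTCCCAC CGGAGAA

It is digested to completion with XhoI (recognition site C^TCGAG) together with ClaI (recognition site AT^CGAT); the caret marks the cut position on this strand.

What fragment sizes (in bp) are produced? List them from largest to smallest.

141, 72, 14 bp

The XhoI site (CTCGAG) starts at position 86.
XhoI cuts after the first base of each site, so after position 86.
The ClaI site (ATCGAT) starts at position 13.
ClaI cuts after base 2 of each site, so after position 14.
Combined cut positions: 14, 86.
Linear molecule, 2 cuts → 3 fragments:
  1–14 → 14 bp
  15–86 → 72 bp
  87–227 → 141 bp
Sorted largest to smallest: 141, 72, 14 bp.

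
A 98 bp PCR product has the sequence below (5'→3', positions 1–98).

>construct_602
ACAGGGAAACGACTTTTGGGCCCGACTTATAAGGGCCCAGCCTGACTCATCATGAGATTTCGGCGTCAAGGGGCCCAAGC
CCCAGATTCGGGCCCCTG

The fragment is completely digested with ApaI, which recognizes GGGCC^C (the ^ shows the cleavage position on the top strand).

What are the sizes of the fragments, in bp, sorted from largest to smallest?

38, 22, 19, 15, 4 bp

ApaI sites (GGGCCC) start at positions 18, 33, 71, 90.
ApaI cuts after base 5 of each site (before the last base), so after positions 22, 37, 75, 94.
Linear molecule, 4 cuts → 5 fragments:
  1–22 → 22 bp
  23–37 → 15 bp
  38–75 → 38 bp
  76–94 → 19 bp
  95–98 → 4 bp
Sorted largest to smallest: 38, 22, 19, 15, 4 bp.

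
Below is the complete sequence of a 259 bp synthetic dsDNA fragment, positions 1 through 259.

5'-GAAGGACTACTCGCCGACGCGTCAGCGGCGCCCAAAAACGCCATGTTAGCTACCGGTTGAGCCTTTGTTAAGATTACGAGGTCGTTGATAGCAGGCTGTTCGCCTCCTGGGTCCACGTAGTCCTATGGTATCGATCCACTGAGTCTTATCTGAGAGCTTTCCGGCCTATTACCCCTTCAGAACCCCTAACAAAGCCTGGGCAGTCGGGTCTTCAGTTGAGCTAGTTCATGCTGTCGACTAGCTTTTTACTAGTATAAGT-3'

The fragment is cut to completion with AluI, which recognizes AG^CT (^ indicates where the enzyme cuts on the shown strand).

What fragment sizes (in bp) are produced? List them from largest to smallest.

107, 64, 49, 21, 18 bp

AluI sites (AGCT) start at positions 48, 155, 219, 240.
AluI cuts after base 2 of each site, so after positions 49, 156, 220, 241.
Linear molecule, 4 cuts → 5 fragments:
  1–49 → 49 bp
  50–156 → 107 bp
  157–220 → 64 bp
  221–241 → 21 bp
  242–259 → 18 bp
Sorted largest to smallest: 107, 64, 49, 21, 18 bp.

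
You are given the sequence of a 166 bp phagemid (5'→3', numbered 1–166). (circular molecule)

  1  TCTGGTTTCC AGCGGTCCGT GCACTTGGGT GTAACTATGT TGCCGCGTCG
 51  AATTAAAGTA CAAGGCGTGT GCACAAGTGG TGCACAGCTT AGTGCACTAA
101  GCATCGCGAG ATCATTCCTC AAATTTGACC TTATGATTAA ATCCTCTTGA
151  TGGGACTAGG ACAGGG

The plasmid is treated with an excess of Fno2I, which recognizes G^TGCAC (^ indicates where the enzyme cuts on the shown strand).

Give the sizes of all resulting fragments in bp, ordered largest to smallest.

93, 50, 12, 11 bp

Fno2I sites (GTGCAC) start at positions 19, 69, 80, 92.
Fno2I cuts after the first base of each site, so after positions 19, 69, 80, 92.
Circular molecule, 4 cuts → 4 fragments:
  20–69 → 50 bp
  70–80 → 11 bp
  81–92 → 12 bp
  93–166 then 1–19 → 74 + 19 = 93 bp
Sorted largest to smallest: 93, 50, 12, 11 bp.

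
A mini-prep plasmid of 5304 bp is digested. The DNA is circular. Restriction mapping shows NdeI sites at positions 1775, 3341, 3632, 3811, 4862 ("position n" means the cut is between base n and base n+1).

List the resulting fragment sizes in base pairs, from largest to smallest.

Circular molecule, 5 cuts → 5 fragments:
  3341 − 1775 = 1566 bp
  3632 − 3341 = 291 bp
  3811 − 3632 = 179 bp
  4862 − 3811 = 1051 bp
  wrap: 5304 − 4862 + 1775 = 2217 bp
Sorted largest to smallest: 2217, 1566, 1051, 291, 179 bp.

2217, 1566, 1051, 291, 179 bp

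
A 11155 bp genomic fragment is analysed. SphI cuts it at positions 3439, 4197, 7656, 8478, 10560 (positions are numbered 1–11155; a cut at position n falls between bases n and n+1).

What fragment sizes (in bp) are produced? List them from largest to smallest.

Linear molecule, 5 cuts → 6 fragments:
  3439 − 0 = 3439 bp
  4197 − 3439 = 758 bp
  7656 − 4197 = 3459 bp
  8478 − 7656 = 822 bp
  10560 − 8478 = 2082 bp
  11155 − 10560 = 595 bp
Sorted largest to smallest: 3459, 3439, 2082, 822, 758, 595 bp.

3459, 3439, 2082, 822, 758, 595 bp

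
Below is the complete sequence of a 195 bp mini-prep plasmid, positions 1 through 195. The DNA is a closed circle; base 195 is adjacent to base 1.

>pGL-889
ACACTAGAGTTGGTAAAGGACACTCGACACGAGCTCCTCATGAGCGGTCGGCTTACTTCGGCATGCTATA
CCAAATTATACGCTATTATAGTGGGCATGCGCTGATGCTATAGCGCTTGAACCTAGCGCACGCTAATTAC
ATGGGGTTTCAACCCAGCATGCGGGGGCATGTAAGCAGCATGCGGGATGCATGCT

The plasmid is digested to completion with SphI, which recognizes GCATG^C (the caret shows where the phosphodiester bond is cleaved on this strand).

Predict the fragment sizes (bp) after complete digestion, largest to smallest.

SphI sites (GCATGC) start at positions 61, 95, 157, 178, 189.
SphI cuts after base 5 of each site (before the last base), so after positions 65, 99, 161, 182, 193.
Circular molecule, 5 cuts → 5 fragments:
  66–99 → 34 bp
  100–161 → 62 bp
  162–182 → 21 bp
  183–193 → 11 bp
  194–195 then 1–65 → 2 + 65 = 67 bp
Sorted largest to smallest: 67, 62, 34, 21, 11 bp.

67, 62, 34, 21, 11 bp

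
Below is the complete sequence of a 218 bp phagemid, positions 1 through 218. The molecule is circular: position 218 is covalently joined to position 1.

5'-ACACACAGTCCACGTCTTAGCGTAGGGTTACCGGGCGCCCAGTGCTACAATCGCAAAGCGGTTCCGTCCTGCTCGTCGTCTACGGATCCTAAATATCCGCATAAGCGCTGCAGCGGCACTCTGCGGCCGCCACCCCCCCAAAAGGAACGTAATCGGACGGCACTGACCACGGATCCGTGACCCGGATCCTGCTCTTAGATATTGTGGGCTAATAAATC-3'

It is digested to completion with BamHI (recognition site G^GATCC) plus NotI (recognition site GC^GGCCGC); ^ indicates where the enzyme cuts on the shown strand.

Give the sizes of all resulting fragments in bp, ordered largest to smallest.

118, 47, 40, 13 bp

BamHI sites (GGATCC) start at positions 84, 171, 184.
BamHI cuts after the first base of each site, so after positions 84, 171, 184.
The NotI site (GCGGCCGC) starts at position 123.
NotI cuts after base 2 of each site, so after position 124.
Combined cut positions: 84, 124, 171, 184.
Circular molecule, 4 cuts → 4 fragments:
  85–124 → 40 bp
  125–171 → 47 bp
  172–184 → 13 bp
  185–218 then 1–84 → 34 + 84 = 118 bp
Sorted largest to smallest: 118, 47, 40, 13 bp.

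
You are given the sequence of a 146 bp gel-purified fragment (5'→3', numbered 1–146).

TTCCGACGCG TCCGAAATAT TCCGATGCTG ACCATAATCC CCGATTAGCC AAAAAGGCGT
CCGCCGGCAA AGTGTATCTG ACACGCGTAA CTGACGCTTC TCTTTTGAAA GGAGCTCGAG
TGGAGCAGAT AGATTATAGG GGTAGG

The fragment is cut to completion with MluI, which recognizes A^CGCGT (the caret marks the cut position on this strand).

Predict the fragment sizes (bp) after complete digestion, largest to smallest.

77, 63, 6 bp

MluI sites (ACGCGT) start at positions 6, 83.
MluI cuts after the first base of each site, so after positions 6, 83.
Linear molecule, 2 cuts → 3 fragments:
  1–6 → 6 bp
  7–83 → 77 bp
  84–146 → 63 bp
Sorted largest to smallest: 77, 63, 6 bp.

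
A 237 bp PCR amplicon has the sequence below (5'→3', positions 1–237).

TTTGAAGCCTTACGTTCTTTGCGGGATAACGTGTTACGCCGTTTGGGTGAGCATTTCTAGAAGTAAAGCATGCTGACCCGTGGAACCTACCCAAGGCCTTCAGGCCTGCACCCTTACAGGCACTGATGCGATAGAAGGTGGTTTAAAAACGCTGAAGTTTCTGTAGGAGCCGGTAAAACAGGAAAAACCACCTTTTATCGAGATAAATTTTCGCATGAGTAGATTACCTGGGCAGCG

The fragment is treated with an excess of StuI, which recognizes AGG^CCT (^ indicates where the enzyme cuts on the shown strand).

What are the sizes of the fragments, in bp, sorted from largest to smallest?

133, 96, 8 bp

StuI sites (AGGCCT) start at positions 94, 102.
StuI cuts after base 3 of each site, so after positions 96, 104.
Linear molecule, 2 cuts → 3 fragments:
  1–96 → 96 bp
  97–104 → 8 bp
  105–237 → 133 bp
Sorted largest to smallest: 133, 96, 8 bp.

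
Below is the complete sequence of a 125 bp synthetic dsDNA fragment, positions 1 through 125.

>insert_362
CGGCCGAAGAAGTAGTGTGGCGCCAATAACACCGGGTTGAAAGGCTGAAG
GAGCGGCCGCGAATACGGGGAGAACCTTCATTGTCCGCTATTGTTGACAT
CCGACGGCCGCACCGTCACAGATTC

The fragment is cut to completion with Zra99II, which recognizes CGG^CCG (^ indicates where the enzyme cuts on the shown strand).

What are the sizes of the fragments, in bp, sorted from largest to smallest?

Zra99II sites (CGGCCG) start at positions 1, 54, 105.
Zra99II cuts after base 3 of each site, so after positions 3, 56, 107.
Linear molecule, 3 cuts → 4 fragments:
  1–3 → 3 bp
  4–56 → 53 bp
  57–107 → 51 bp
  108–125 → 18 bp
Sorted largest to smallest: 53, 51, 18, 3 bp.

53, 51, 18, 3 bp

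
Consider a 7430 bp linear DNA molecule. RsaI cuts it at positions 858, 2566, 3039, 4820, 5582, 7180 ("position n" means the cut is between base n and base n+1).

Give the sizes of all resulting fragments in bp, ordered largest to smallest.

1781, 1708, 1598, 858, 762, 473, 250 bp

Linear molecule, 6 cuts → 7 fragments:
  858 − 0 = 858 bp
  2566 − 858 = 1708 bp
  3039 − 2566 = 473 bp
  4820 − 3039 = 1781 bp
  5582 − 4820 = 762 bp
  7180 − 5582 = 1598 bp
  7430 − 7180 = 250 bp
Sorted largest to smallest: 1781, 1708, 1598, 858, 762, 473, 250 bp.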